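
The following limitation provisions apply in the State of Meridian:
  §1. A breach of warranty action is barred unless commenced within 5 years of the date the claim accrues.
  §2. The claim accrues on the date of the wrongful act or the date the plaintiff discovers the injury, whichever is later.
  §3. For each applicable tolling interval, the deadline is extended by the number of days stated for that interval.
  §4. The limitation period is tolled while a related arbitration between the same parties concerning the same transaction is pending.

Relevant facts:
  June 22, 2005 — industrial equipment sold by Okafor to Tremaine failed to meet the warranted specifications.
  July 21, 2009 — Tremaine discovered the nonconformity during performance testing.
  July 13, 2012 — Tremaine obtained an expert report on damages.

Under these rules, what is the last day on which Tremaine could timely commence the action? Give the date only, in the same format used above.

July 21, 2014

Taking the later of the act (June 22, 2005) and discovery (July 21, 2009), the claim accrued on July 21, 2009.
5 years from July 21, 2009 is July 21, 2014.
Nothing else in the chronology tolls or restarts the period.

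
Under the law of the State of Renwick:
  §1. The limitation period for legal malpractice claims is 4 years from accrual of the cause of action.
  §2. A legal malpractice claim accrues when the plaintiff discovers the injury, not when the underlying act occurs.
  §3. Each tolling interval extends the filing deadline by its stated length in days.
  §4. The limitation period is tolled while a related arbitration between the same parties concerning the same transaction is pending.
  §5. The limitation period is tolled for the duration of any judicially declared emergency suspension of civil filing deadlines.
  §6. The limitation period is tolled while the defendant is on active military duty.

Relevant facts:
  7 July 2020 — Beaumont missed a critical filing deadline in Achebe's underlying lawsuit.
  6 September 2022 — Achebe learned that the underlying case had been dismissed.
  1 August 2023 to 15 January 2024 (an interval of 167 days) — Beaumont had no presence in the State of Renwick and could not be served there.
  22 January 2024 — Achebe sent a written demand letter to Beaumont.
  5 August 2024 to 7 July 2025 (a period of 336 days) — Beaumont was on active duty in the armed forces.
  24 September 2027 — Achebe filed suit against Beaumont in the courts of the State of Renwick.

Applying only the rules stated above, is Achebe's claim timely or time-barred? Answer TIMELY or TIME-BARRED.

TIME-BARRED

Accrual is tied to discovery, so the period began on 6 September 2022 rather than on 7 July 2020 when the act occurred.
4 years from 6 September 2022 is 6 September 2026.
Because the defendant's active military service ran from 5 August 2024 to 7 July 2025, the deadline is extended by 336 days to 8 August 2027.
No stated provision tolls the period for the defendant's absence, so the interval from 1 August 2023 to 15 January 2024 has no effect on the deadline.
The other events in the timeline have no effect on the limitation period under the stated rules.
Filing on 24 September 2027 missed the 8 August 2027 deadline — the action is time-barred.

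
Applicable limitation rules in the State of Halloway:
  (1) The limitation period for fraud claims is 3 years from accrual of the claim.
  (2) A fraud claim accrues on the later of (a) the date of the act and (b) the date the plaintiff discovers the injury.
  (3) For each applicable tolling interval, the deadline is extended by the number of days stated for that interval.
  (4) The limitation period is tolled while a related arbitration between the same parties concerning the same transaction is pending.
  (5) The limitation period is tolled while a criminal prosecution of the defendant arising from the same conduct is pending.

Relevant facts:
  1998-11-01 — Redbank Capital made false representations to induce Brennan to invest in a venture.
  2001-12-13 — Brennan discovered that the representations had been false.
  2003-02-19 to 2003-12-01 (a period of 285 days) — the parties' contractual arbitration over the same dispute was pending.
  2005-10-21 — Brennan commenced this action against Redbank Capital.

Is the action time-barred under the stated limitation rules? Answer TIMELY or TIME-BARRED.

TIME-BARRED

Because discovery on 2001-12-13 post-dates the 1998-11-01 act, accrual under the later-of rule falls on 2001-12-13.
The untolled deadline — 3 years after 2001-12-13 — is 2004-12-13.
The pending related arbitration from 2003-02-19 to 2003-12-01 tolled the period for 285 days, extending the deadline to 2005-09-24.
The 2005-10-21 filing falls after the 2005-09-24 deadline; the claim is time-barred.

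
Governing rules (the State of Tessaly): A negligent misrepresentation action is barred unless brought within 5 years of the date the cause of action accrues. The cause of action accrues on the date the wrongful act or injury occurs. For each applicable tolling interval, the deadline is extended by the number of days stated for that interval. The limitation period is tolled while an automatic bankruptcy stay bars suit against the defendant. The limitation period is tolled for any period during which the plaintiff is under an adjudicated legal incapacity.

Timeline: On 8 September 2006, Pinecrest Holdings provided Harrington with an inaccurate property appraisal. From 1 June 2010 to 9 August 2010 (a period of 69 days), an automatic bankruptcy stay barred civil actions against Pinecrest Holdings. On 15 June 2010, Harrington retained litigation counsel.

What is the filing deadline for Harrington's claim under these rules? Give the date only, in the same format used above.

The limitation period began to run on 8 September 2006.
The untolled deadline — 5 years after 8 September 2006 — is 8 September 2011.
The period was tolled for 69 days by the automatic bankruptcy stay (1 June 2010 to 9 August 2010), pushing the deadline to 16 November 2011.
The other events in the timeline have no effect on the limitation period under the stated rules.

16 November 2011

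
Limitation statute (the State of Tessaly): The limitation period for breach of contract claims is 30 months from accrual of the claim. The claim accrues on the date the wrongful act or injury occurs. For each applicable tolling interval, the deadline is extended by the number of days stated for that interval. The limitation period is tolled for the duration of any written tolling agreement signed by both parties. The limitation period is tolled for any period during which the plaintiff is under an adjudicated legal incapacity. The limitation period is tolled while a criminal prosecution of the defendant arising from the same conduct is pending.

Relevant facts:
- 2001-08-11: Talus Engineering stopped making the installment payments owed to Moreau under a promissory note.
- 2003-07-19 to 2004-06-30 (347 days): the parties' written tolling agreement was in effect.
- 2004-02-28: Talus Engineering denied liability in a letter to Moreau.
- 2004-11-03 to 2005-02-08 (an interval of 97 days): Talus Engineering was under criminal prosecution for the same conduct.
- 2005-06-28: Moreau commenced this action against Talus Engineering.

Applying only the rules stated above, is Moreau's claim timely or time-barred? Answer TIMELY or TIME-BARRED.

TIME-BARRED

The claim accrued on 2001-08-11, the date of the act.
The untolled deadline — 30 months after 2001-08-11 — is 2004-02-11.
The period was tolled for 347 days by the written tolling agreement (2003-07-19 to 2004-06-30), pushing the deadline to 2005-01-23.
Because the pending criminal prosecution ran from 2004-11-03 to 2005-02-08, the deadline is extended by 97 days to 2005-04-30.
Nothing else in the chronology tolls or restarts the period.
Moreau filed on 2005-06-28, after the 2005-04-30 deadline, so the action is time-barred.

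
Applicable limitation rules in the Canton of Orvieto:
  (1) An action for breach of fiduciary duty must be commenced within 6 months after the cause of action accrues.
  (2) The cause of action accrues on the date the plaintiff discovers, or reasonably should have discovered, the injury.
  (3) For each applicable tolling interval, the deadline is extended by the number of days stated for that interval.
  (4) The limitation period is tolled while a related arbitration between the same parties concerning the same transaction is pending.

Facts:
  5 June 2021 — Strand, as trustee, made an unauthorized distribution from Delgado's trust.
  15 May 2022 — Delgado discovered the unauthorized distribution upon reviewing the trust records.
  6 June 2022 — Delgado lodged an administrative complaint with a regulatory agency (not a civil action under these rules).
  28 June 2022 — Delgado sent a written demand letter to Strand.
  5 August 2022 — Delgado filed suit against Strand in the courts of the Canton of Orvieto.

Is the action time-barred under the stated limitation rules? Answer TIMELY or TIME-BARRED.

TIMELY

Under the discovery rule, the claim accrued on 15 May 2022, when Delgado discovered the injury — not on the 5 June 2021 date of the underlying act.
6 months from 15 May 2022 is 15 November 2022.
None of the other events listed affects the running of the period under the stated rules.
The 5 August 2022 filing precedes the 15 November 2022 deadline; the claim is timely.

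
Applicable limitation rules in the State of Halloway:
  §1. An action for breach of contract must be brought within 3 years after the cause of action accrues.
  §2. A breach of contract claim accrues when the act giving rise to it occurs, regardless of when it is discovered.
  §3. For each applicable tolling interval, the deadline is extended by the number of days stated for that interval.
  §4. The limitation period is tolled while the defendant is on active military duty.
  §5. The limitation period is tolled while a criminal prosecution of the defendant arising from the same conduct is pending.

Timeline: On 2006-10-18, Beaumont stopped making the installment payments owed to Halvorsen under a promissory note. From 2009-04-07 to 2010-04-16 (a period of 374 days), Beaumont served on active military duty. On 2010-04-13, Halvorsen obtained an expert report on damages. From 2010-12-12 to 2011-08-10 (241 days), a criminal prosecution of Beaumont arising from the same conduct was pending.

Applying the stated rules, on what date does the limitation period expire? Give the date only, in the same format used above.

2010-10-27

The claim accrued on 2006-10-18, when the wrongful act occurred.
The untolled deadline — 3 years after 2006-10-18 — is 2009-10-18.
Because the defendant's active military service ran from 2009-04-07 to 2010-04-16, the deadline is extended by 374 days to 2010-10-27.
The pending criminal prosecution starting 2010-12-12 came too late — the period had run on 2010-10-27 — and so does not extend the deadline.
The other events in the timeline have no effect on the limitation period under the stated rules.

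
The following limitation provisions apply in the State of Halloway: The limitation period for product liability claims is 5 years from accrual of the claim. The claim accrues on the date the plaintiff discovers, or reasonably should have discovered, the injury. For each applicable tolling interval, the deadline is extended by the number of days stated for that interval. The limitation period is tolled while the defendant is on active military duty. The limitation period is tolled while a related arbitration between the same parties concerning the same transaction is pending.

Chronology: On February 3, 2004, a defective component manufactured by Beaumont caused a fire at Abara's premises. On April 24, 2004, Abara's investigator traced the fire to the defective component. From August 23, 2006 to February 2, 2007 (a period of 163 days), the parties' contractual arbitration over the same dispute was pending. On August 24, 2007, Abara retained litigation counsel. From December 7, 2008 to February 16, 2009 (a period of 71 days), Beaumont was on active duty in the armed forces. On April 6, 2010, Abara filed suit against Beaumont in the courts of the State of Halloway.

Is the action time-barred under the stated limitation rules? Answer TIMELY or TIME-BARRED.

TIME-BARRED

Accrual is tied to discovery, so the period began on April 24, 2004 rather than on February 3, 2004 when the act occurred.
5 years from April 24, 2004 is April 24, 2009.
Because the pending related arbitration ran from August 23, 2006 to February 2, 2007, the deadline is extended by 163 days to October 4, 2009.
The defendant's active military service from December 7, 2008 to February 16, 2009 tolled the period for 71 days, extending the deadline to December 14, 2009.
The other events in the timeline have no effect on the limitation period under the stated rules.
The April 6, 2010 filing falls after the December 14, 2009 deadline; the claim is time-barred.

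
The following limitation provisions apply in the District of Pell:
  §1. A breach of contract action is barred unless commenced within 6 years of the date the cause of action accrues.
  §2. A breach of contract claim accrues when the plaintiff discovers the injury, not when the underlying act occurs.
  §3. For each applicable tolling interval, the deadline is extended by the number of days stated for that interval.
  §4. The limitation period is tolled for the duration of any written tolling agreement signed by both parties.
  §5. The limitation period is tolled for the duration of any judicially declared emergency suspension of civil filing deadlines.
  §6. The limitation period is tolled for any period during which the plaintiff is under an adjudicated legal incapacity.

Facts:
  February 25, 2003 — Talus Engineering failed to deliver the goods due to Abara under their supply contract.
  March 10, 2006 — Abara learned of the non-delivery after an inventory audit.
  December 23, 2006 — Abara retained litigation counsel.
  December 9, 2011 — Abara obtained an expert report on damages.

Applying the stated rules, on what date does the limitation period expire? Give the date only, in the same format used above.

Under the discovery rule, the claim accrued on March 10, 2006, when Abara discovered the injury — not on the February 25, 2003 date of the underlying act.
Adding the 6 years base period to March 10, 2006 gives a deadline of March 10, 2012, before any tolling.
Nothing else in the chronology tolls or restarts the period.

March 10, 2012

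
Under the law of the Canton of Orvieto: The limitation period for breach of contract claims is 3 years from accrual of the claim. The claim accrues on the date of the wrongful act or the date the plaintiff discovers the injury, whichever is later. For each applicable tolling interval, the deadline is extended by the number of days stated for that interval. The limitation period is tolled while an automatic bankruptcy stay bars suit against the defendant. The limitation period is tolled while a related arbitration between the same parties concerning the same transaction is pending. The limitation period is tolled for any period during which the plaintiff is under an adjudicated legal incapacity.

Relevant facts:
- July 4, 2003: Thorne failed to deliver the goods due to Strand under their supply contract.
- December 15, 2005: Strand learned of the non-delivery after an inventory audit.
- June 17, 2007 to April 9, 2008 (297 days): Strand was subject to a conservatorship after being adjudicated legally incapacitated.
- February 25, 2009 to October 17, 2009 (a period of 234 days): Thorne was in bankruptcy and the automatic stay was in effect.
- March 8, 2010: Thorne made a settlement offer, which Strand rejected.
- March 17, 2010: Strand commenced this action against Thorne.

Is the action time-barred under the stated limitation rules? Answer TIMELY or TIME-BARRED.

TIMELY

Taking the later of the act (July 4, 2003) and discovery (December 15, 2005), the claim accrued on December 15, 2005.
3 years from December 15, 2005 is December 15, 2008.
The period was tolled for 297 days by the plaintiff's legal incapacity (June 17, 2007 to April 9, 2008), pushing the deadline to October 8, 2009.
The automatic bankruptcy stay from February 25, 2009 to October 17, 2009 tolled the period for 234 days, extending the deadline to May 30, 2010.
None of the other events listed affects the running of the period under the stated rules.
The March 17, 2010 filing precedes the May 30, 2010 deadline; the claim is timely.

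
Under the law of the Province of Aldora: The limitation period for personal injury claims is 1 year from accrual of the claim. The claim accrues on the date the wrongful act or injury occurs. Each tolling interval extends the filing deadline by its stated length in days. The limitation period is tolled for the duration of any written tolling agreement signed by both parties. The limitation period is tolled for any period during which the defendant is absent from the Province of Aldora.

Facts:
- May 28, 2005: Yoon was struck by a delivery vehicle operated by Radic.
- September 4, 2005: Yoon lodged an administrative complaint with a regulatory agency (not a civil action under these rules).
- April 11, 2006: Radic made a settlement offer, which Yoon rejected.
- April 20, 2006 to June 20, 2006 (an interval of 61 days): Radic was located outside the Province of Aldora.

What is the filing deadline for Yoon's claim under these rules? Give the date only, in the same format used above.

The claim accrued on May 28, 2005, the date of the act.
Adding the 1 year base period to May 28, 2005 gives a deadline of May 28, 2006, before any tolling.
The period was tolled for 61 days by the defendant's absence from the jurisdiction (April 20, 2006 to June 20, 2006), pushing the deadline to July 28, 2006.
None of the other events listed affects the running of the period under the stated rules.

July 28, 2006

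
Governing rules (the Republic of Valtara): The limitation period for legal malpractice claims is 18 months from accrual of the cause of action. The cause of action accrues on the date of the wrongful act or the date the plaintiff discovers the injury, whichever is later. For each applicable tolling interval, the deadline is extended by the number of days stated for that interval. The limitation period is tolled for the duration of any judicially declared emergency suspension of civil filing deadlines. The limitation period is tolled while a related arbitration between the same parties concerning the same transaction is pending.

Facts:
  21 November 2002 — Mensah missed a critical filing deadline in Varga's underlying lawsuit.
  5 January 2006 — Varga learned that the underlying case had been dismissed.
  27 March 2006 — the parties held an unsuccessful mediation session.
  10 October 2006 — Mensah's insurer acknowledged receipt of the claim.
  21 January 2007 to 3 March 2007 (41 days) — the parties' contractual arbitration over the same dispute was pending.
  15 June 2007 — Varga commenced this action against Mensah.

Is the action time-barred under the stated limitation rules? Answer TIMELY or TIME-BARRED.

Taking the later of the act (21 November 2002) and discovery (5 January 2006), the claim accrued on 5 January 2006.
18 months from 5 January 2006 is 5 July 2007.
Because the pending related arbitration ran from 21 January 2007 to 3 March 2007, the deadline is extended by 41 days to 15 August 2007.
None of the other events listed affects the running of the period under the stated rules.
Filing on 15 June 2007 beat the 15 August 2007 deadline — the action is timely.

TIMELY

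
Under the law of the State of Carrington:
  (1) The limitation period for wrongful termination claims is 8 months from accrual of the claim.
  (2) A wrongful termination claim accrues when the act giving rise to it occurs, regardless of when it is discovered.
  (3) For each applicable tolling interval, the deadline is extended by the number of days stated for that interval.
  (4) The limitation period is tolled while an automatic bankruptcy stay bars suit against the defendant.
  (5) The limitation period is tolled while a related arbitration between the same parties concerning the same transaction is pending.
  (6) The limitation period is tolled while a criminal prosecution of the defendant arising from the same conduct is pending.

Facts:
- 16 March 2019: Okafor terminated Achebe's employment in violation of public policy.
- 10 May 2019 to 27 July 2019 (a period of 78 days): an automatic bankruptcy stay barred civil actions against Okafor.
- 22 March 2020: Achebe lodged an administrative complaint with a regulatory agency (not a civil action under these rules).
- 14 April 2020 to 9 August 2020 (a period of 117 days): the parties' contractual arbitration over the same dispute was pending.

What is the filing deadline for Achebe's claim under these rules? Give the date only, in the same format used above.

The limitation period began to run on 16 March 2019.
Adding the 8 months base period to 16 March 2019 gives a deadline of 16 November 2019, before any tolling.
The automatic bankruptcy stay from 10 May 2019 to 27 July 2019 tolled the period for 78 days, extending the deadline to 2 February 2020.
The pending related arbitration starting 14 April 2020 came too late — the period had run on 2 February 2020 — and so does not extend the deadline.
Nothing else in the chronology tolls or restarts the period.

2 February 2020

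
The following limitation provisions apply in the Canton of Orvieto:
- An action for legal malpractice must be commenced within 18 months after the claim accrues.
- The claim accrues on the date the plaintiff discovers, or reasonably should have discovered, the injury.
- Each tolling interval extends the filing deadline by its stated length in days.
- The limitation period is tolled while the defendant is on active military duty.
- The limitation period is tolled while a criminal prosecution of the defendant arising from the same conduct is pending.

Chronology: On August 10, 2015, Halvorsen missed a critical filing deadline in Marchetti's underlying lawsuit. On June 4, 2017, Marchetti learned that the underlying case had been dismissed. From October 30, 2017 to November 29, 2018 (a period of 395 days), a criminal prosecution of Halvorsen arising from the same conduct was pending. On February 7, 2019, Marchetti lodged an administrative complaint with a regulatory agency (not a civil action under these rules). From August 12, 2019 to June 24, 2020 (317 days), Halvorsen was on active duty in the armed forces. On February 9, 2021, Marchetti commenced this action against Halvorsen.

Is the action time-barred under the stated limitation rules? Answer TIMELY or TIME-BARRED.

TIME-BARRED

Under the discovery rule, the claim accrued on June 4, 2017, when Marchetti discovered the injury — not on the August 10, 2015 date of the underlying act.
The untolled deadline — 18 months after June 4, 2017 — is December 4, 2018.
The pending criminal prosecution from October 30, 2017 to November 29, 2018 tolled the period for 395 days, extending the deadline to January 3, 2020.
The defendant's active military service from August 12, 2019 to June 24, 2020 tolled the period for 317 days, extending the deadline to November 15, 2020.
None of the other events listed affects the running of the period under the stated rules.
Filing on February 9, 2021 missed the November 15, 2020 deadline — the action is time-barred.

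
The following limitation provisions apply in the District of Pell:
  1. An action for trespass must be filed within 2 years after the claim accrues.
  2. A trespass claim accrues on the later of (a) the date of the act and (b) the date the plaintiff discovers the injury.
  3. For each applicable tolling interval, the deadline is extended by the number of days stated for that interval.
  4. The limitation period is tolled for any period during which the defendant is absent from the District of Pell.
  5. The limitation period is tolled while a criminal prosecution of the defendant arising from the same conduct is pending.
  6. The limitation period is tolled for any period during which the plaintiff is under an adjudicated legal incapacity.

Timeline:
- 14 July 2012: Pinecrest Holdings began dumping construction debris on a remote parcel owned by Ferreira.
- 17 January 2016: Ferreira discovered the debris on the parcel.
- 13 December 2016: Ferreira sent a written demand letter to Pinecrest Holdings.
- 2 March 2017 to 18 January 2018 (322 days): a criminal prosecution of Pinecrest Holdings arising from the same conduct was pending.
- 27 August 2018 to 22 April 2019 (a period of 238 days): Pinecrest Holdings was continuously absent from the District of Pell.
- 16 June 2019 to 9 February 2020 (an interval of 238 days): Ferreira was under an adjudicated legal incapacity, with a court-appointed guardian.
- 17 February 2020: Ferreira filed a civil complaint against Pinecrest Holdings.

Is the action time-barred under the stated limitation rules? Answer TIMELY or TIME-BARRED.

TIMELY

The claim accrued on 17 January 2016 — the later of the 14 July 2012 act and the 17 January 2016 discovery.
2 years from 17 January 2016 is 17 January 2018.
The pending criminal prosecution from 2 March 2017 to 18 January 2018 tolled the period for 322 days, extending the deadline to 5 December 2018.
The defendant's absence from the jurisdiction from 27 August 2018 to 22 April 2019 tolled the period for 238 days, extending the deadline to 31 July 2019.
Because the plaintiff's legal incapacity ran from 16 June 2019 to 9 February 2020, the deadline is extended by 238 days to 25 March 2020.
None of the other events listed affects the running of the period under the stated rules.
Filing on 17 February 2020 beat the 25 March 2020 deadline — the action is timely.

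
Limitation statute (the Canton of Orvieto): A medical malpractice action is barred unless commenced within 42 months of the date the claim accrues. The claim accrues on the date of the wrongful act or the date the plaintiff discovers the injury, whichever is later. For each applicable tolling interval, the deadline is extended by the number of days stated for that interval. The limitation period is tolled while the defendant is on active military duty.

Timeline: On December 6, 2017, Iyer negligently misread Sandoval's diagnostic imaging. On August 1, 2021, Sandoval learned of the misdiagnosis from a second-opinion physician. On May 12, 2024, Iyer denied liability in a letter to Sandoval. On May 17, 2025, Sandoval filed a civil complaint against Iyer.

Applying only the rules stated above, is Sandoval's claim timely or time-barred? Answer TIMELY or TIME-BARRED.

TIME-BARRED

The claim accrued on August 1, 2021 — the later of the December 6, 2017 act and the August 1, 2021 discovery.
The untolled deadline — 42 months after August 1, 2021 — is February 1, 2025.
Nothing else in the chronology tolls or restarts the period.
Sandoval filed on May 17, 2025, after the February 1, 2025 deadline, so the action is time-barred.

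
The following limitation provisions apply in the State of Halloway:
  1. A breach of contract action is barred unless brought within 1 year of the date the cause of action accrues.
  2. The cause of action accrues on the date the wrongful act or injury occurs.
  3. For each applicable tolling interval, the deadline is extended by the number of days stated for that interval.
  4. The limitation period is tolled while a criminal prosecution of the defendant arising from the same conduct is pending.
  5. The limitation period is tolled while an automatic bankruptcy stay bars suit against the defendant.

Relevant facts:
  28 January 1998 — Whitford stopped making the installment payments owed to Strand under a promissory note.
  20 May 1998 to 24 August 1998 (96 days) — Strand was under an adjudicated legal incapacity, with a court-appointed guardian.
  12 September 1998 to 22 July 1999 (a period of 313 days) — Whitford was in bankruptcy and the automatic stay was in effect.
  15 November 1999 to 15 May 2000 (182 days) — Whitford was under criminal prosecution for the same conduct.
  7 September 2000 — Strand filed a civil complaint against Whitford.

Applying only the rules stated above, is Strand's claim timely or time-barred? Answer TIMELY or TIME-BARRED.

TIME-BARRED

The limitation period began to run on 28 January 1998.
The untolled deadline — 1 year after 28 January 1998 — is 28 January 1999.
The period was tolled for 313 days by the automatic bankruptcy stay (12 September 1998 to 22 July 1999), pushing the deadline to 7 December 1999.
Because the pending criminal prosecution ran from 15 November 1999 to 15 May 2000, the deadline is extended by 182 days to 6 June 2000.
Although the plaintiff's incapacity ran from 20 May 1998 to 24 August 1998, the stated rules do not make that a tolling event, so it is disregarded.
Strand filed on 7 September 2000, after the 6 June 2000 deadline, so the action is time-barred.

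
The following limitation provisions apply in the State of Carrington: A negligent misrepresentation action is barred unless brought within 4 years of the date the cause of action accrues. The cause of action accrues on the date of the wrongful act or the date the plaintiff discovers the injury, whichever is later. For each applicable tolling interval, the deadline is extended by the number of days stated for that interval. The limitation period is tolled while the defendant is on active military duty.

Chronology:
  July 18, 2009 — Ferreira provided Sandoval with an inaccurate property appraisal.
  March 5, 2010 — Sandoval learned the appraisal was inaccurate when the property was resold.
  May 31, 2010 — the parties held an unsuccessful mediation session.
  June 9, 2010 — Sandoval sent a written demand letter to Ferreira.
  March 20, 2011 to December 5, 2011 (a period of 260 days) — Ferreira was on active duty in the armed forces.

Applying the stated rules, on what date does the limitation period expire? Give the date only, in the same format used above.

The claim accrued on March 5, 2010 — the later of the July 18, 2009 act and the March 5, 2010 discovery.
The untolled deadline — 4 years after March 5, 2010 — is March 5, 2014.
The defendant's active military service from March 20, 2011 to December 5, 2011 tolled the period for 260 days, extending the deadline to November 20, 2014.
None of the other events listed affects the running of the period under the stated rules.

November 20, 2014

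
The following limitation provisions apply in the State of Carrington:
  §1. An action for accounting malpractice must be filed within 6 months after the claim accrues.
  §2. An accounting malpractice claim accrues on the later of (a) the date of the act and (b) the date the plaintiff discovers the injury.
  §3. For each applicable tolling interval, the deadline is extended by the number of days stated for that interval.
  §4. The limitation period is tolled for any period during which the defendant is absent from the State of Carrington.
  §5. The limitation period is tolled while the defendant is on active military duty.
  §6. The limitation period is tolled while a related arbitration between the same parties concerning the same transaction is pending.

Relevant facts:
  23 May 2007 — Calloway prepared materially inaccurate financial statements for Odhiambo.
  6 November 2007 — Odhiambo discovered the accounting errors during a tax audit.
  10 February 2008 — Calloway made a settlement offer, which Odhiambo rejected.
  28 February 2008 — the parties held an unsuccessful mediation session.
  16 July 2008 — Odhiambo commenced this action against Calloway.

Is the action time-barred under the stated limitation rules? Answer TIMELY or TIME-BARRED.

TIME-BARRED

Taking the later of the act (23 May 2007) and discovery (6 November 2007), the claim accrued on 6 November 2007.
6 months from 6 November 2007 is 6 May 2008.
Nothing else in the chronology tolls or restarts the period.
Odhiambo filed on 16 July 2008, after the 6 May 2008 deadline, so the action is time-barred.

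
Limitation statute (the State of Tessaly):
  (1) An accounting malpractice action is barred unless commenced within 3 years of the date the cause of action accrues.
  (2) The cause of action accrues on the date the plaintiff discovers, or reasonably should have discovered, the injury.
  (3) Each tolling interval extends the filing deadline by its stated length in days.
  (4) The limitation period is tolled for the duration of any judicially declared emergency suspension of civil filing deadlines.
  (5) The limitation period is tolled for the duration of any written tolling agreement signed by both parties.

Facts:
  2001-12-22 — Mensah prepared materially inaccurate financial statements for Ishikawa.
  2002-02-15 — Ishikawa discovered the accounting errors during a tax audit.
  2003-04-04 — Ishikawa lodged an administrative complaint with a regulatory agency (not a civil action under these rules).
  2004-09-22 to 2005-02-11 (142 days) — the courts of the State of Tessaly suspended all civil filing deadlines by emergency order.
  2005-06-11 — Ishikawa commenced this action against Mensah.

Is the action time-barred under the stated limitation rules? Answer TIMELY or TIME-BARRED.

The claim did not accrue until Ishikawa discovered the injury on 2002-02-15; the 2001-12-22 act date does not start the clock under the stated rule.
The untolled deadline — 3 years after 2002-02-15 — is 2005-02-15.
The period was tolled for 142 days by the emergency suspension of filing deadlines (2004-09-22 to 2005-02-11), pushing the deadline to 2005-07-07.
None of the other events listed affects the running of the period under the stated rules.
Filing on 2005-06-11 beat the 2005-07-07 deadline — the action is timely.

TIMELY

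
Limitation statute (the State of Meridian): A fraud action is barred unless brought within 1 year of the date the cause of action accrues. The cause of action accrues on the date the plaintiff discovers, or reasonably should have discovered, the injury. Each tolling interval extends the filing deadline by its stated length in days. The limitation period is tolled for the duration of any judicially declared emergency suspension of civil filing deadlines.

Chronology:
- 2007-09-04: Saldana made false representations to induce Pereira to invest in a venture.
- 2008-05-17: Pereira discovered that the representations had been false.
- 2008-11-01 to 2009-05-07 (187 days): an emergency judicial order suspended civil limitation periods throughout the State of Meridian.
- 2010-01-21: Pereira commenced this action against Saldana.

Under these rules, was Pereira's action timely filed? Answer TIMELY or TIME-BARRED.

Accrual is tied to discovery, so the period began on 2008-05-17 rather than on 2007-09-04 when the act occurred.
1 year from 2008-05-17 is 2009-05-17.
The period was tolled for 187 days by the emergency suspension of filing deadlines (2008-11-01 to 2009-05-07), pushing the deadline to 2009-11-20.
The 2010-01-21 filing falls after the 2009-11-20 deadline; the claim is time-barred.

TIME-BARRED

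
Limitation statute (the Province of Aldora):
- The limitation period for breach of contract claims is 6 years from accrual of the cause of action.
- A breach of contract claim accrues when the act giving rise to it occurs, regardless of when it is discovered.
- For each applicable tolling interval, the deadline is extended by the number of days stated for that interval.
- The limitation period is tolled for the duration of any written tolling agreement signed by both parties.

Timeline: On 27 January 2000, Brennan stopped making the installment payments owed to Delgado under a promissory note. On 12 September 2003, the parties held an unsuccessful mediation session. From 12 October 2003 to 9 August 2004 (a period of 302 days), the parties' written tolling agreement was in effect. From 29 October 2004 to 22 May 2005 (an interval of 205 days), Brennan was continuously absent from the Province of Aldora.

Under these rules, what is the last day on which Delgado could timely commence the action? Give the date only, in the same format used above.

25 November 2006

The claim accrued on 27 January 2000, when the wrongful act occurred.
The untolled deadline — 6 years after 27 January 2000 — is 27 January 2006.
The written tolling agreement from 12 October 2003 to 9 August 2004 tolled the period for 302 days, extending the deadline to 25 November 2006.
Although the defendant's absence ran from 29 October 2004 to 22 May 2005, the stated rules do not make that a tolling event, so it is disregarded.
The other events in the timeline have no effect on the limitation period under the stated rules.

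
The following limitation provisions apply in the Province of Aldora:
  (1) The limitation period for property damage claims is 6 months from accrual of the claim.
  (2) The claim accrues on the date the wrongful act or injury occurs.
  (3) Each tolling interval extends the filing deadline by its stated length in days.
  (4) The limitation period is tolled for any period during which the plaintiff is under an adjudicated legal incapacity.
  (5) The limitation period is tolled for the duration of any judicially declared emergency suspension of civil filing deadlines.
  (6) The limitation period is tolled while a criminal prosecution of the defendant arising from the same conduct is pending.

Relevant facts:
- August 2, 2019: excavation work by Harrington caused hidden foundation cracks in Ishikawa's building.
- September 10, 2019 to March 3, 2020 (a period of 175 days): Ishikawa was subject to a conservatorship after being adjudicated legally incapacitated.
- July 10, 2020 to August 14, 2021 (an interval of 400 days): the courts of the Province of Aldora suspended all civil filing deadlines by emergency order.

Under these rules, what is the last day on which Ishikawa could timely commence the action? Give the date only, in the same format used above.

The claim accrued on August 2, 2019, the date of the act.
6 months from August 2, 2019 is February 2, 2020.
The period was tolled for 175 days by the plaintiff's legal incapacity (September 10, 2019 to March 3, 2020), pushing the deadline to July 26, 2020.
Because the emergency suspension of filing deadlines ran from July 10, 2020 to August 14, 2021, the deadline is extended by 400 days to August 30, 2021.

August 30, 2021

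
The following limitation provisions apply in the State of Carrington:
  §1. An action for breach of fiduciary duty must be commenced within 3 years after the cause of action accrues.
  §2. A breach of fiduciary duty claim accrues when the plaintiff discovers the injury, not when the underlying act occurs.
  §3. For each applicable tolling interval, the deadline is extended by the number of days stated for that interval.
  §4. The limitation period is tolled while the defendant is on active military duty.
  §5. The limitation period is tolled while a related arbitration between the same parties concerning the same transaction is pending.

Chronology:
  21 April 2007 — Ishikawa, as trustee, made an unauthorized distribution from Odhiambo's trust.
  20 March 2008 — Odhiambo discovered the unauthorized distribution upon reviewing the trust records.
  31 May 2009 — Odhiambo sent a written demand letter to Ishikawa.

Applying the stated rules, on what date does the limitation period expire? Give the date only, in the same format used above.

20 March 2011

Accrual is tied to discovery, so the period began on 20 March 2008 rather than on 21 April 2007 when the act occurred.
3 years from 20 March 2008 is 20 March 2011.
None of the other events listed affects the running of the period under the stated rules.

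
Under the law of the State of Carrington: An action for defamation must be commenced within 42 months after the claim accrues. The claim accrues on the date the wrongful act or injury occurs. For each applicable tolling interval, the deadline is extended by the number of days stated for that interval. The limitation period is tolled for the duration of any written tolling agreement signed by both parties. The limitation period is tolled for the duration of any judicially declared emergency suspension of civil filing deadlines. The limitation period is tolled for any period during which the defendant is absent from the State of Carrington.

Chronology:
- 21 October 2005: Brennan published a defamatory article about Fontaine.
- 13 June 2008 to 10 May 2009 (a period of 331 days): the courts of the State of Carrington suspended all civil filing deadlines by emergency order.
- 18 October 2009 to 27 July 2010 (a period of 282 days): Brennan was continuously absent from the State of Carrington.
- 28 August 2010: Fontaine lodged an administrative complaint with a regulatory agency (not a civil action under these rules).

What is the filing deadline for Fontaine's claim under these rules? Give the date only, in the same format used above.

25 December 2010

The claim accrued on 21 October 2005, the date of the act.
The untolled deadline — 42 months after 21 October 2005 — is 21 April 2009.
The emergency suspension of filing deadlines from 13 June 2008 to 10 May 2009 tolled the period for 331 days, extending the deadline to 18 March 2010.
The defendant's absence from the jurisdiction from 18 October 2009 to 27 July 2010 tolled the period for 282 days, extending the deadline to 25 December 2010.
None of the other events listed affects the running of the period under the stated rules.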